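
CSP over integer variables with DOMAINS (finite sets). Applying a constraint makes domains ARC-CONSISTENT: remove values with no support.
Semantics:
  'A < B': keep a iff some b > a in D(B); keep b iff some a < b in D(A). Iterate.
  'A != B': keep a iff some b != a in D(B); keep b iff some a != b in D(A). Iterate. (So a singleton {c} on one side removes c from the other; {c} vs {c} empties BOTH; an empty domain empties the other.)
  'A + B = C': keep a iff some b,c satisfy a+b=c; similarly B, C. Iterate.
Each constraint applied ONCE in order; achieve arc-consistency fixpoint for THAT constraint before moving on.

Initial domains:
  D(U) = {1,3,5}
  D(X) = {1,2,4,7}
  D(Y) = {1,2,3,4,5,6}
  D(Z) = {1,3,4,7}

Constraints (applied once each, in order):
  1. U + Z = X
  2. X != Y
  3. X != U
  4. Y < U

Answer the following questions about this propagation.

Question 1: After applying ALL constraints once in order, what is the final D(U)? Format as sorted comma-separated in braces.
Answer: {3}

Derivation:
Constraint 1 (U + Z = X) on D(U)={1,3,5} D(Z)={1,3,4,7} D(X)={1,2,4,7}: U {1,3,5}->{1,3}; Z {1,3,4,7}->{1,3,4}; X {1,2,4,7}->{2,4,7}
Constraint 2 (X != Y) on D(X)={2,4,7} D(Y)={1,2,3,4,5,6}: no change
Constraint 3 (X != U) on D(X)={2,4,7} D(U)={1,3}: no change
Constraint 4 (Y < U) on D(Y)={1,2,3,4,5,6} D(U)={1,3}: Y {1,2,3,4,5,6}->{1,2}; U {1,3}->{3}
So after all 4 constraints: D(U) = {3}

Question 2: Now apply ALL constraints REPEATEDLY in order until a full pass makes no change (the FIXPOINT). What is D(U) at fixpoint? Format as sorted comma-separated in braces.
Answer: {3}

Derivation:
pass 0 (initial): D(U)={1,3,5}
pass 1: U {1,3,5}->{3}; X {1,2,4,7}->{2,4,7}; Y {1,2,3,4,5,6}->{1,2}; Z {1,3,4,7}->{1,3,4}
pass 2: X {2,4,7}->{4,7}; Z {1,3,4}->{1,4}
pass 3: no change
Fixpoint after 3 passes: D(U) = {3}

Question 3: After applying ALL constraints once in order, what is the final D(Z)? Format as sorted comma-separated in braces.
Constraint 1 (U + Z = X) on D(U)={1,3,5} D(Z)={1,3,4,7} D(X)={1,2,4,7}: U {1,3,5}->{1,3}; Z {1,3,4,7}->{1,3,4}; X {1,2,4,7}->{2,4,7}
Constraint 2 (X != Y) on D(X)={2,4,7} D(Y)={1,2,3,4,5,6}: no change
Constraint 3 (X != U) on D(X)={2,4,7} D(U)={1,3}: no change
Constraint 4 (Y < U) on D(Y)={1,2,3,4,5,6} D(U)={1,3}: Y {1,2,3,4,5,6}->{1,2}; U {1,3}->{3}
So after all 4 constraints: D(Z) = {1,3,4}

Answer: {1,3,4}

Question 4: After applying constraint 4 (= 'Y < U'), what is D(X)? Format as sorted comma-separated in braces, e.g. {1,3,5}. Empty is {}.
Answer: {2,4,7}

Derivation:
Constraint 1 (U + Z = X) on D(U)={1,3,5} D(Z)={1,3,4,7} D(X)={1,2,4,7}: U {1,3,5}->{1,3}; Z {1,3,4,7}->{1,3,4}; X {1,2,4,7}->{2,4,7}
Constraint 2 (X != Y) on D(X)={2,4,7} D(Y)={1,2,3,4,5,6}: no change
Constraint 3 (X != U) on D(X)={2,4,7} D(U)={1,3}: no change
Constraint 4 (Y < U) on D(Y)={1,2,3,4,5,6} D(U)={1,3}: Y {1,2,3,4,5,6}->{1,2}; U {1,3}->{3}
So after constraint 4: D(X) = {2,4,7}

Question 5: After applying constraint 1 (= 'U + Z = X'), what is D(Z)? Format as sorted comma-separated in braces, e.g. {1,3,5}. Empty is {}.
Constraint 1 (U + Z = X) on D(U)={1,3,5} D(Z)={1,3,4,7} D(X)={1,2,4,7}: U {1,3,5}->{1,3}; Z {1,3,4,7}->{1,3,4}; X {1,2,4,7}->{2,4,7}
So after constraint 1: D(Z) = {1,3,4}

Answer: {1,3,4}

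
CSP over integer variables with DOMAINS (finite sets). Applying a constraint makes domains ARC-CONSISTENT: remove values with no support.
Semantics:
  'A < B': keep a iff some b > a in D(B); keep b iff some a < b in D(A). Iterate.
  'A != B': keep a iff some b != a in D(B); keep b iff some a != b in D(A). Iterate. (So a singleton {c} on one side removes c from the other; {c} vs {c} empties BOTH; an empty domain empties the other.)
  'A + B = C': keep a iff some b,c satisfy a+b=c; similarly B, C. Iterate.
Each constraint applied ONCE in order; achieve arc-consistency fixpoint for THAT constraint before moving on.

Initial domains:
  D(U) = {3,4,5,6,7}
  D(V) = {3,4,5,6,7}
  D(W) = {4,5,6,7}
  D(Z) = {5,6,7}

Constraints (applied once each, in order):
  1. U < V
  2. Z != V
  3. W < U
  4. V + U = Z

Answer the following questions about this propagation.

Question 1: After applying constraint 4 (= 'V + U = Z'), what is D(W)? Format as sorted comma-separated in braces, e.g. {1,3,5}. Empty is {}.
Constraint 1 (U < V) on D(U)={3,4,5,6,7} D(V)={3,4,5,6,7}: U {3,4,5,6,7}->{3,4,5,6}; V {3,4,5,6,7}->{4,5,6,7}
Constraint 2 (Z != V) on D(Z)={5,6,7} D(V)={4,5,6,7}: no change
Constraint 3 (W < U) on D(W)={4,5,6,7} D(U)={3,4,5,6}: W {4,5,6,7}->{4,5}; U {3,4,5,6}->{5,6}
Constraint 4 (V + U = Z) on D(V)={4,5,6,7} D(U)={5,6} D(Z)={5,6,7}: V {4,5,6,7}->{}; U {5,6}->{}; Z {5,6,7}->{}
So after constraint 4: D(W) = {4,5}

Answer: {4,5}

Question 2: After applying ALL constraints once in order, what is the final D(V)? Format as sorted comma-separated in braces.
Constraint 1 (U < V) on D(U)={3,4,5,6,7} D(V)={3,4,5,6,7}: U {3,4,5,6,7}->{3,4,5,6}; V {3,4,5,6,7}->{4,5,6,7}
Constraint 2 (Z != V) on D(Z)={5,6,7} D(V)={4,5,6,7}: no change
Constraint 3 (W < U) on D(W)={4,5,6,7} D(U)={3,4,5,6}: W {4,5,6,7}->{4,5}; U {3,4,5,6}->{5,6}
Constraint 4 (V + U = Z) on D(V)={4,5,6,7} D(U)={5,6} D(Z)={5,6,7}: V {4,5,6,7}->{}; U {5,6}->{}; Z {5,6,7}->{}
So after all 4 constraints: D(V) = {}

Answer: {}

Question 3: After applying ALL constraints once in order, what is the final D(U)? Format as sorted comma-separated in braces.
Constraint 1 (U < V) on D(U)={3,4,5,6,7} D(V)={3,4,5,6,7}: U {3,4,5,6,7}->{3,4,5,6}; V {3,4,5,6,7}->{4,5,6,7}
Constraint 2 (Z != V) on D(Z)={5,6,7} D(V)={4,5,6,7}: no change
Constraint 3 (W < U) on D(W)={4,5,6,7} D(U)={3,4,5,6}: W {4,5,6,7}->{4,5}; U {3,4,5,6}->{5,6}
Constraint 4 (V + U = Z) on D(V)={4,5,6,7} D(U)={5,6} D(Z)={5,6,7}: V {4,5,6,7}->{}; U {5,6}->{}; Z {5,6,7}->{}
So after all 4 constraints: D(U) = {}

Answer: {}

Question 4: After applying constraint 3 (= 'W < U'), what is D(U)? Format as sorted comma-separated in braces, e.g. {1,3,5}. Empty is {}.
Constraint 1 (U < V) on D(U)={3,4,5,6,7} D(V)={3,4,5,6,7}: U {3,4,5,6,7}->{3,4,5,6}; V {3,4,5,6,7}->{4,5,6,7}
Constraint 2 (Z != V) on D(Z)={5,6,7} D(V)={4,5,6,7}: no change
Constraint 3 (W < U) on D(W)={4,5,6,7} D(U)={3,4,5,6}: W {4,5,6,7}->{4,5}; U {3,4,5,6}->{5,6}
So after constraint 3: D(U) = {5,6}

Answer: {5,6}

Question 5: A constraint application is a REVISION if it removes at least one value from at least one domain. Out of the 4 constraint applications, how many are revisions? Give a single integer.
Answer: 3

Derivation:
Constraint 1 (U < V) on D(U)={3,4,5,6,7} D(V)={3,4,5,6,7}: U {3,4,5,6,7}->{3,4,5,6}; V {3,4,5,6,7}->{4,5,6,7} => REVISION
Constraint 2 (Z != V) on D(Z)={5,6,7} D(V)={4,5,6,7}: no change => not a revision
Constraint 3 (W < U) on D(W)={4,5,6,7} D(U)={3,4,5,6}: W {4,5,6,7}->{4,5}; U {3,4,5,6}->{5,6} => REVISION
Constraint 4 (V + U = Z) on D(V)={4,5,6,7} D(U)={5,6} D(Z)={5,6,7}: V {4,5,6,7}->{}; U {5,6}->{}; Z {5,6,7}->{} => REVISION
Total revisions = 3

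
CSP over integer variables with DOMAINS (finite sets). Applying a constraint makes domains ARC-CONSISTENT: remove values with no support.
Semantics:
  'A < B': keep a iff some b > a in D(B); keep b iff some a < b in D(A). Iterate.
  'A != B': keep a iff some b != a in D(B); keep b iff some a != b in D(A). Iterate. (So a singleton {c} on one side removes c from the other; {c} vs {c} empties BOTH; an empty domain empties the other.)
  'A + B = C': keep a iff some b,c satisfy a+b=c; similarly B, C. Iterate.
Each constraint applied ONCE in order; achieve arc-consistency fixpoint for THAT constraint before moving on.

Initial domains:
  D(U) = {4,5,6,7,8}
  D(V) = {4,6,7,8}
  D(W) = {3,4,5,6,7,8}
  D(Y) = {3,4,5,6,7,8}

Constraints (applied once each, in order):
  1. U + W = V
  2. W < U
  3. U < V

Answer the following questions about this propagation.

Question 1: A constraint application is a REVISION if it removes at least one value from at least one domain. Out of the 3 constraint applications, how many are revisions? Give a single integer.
Answer: 1

Derivation:
Constraint 1 (U + W = V) on D(U)={4,5,6,7,8} D(W)={3,4,5,6,7,8} D(V)={4,6,7,8}: U {4,5,6,7,8}->{4,5}; W {3,4,5,6,7,8}->{3,4}; V {4,6,7,8}->{7,8} => REVISION
Constraint 2 (W < U) on D(W)={3,4} D(U)={4,5}: no change => not a revision
Constraint 3 (U < V) on D(U)={4,5} D(V)={7,8}: no change => not a revision
Total revisions = 1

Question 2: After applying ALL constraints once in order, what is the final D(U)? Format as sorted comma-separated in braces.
Constraint 1 (U + W = V) on D(U)={4,5,6,7,8} D(W)={3,4,5,6,7,8} D(V)={4,6,7,8}: U {4,5,6,7,8}->{4,5}; W {3,4,5,6,7,8}->{3,4}; V {4,6,7,8}->{7,8}
Constraint 2 (W < U) on D(W)={3,4} D(U)={4,5}: no change
Constraint 3 (U < V) on D(U)={4,5} D(V)={7,8}: no change
So after all 3 constraints: D(U) = {4,5}

Answer: {4,5}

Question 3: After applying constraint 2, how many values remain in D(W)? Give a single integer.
Constraint 1 (U + W = V) on D(U)={4,5,6,7,8} D(W)={3,4,5,6,7,8} D(V)={4,6,7,8}: U {4,5,6,7,8}->{4,5}; W {3,4,5,6,7,8}->{3,4}; V {4,6,7,8}->{7,8}
Constraint 2 (W < U) on D(W)={3,4} D(U)={4,5}: no change
So after constraint 2: D(W)={3,4}, size = 2

Answer: 2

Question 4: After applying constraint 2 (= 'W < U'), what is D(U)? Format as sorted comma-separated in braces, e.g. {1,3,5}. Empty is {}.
Answer: {4,5}

Derivation:
Constraint 1 (U + W = V) on D(U)={4,5,6,7,8} D(W)={3,4,5,6,7,8} D(V)={4,6,7,8}: U {4,5,6,7,8}->{4,5}; W {3,4,5,6,7,8}->{3,4}; V {4,6,7,8}->{7,8}
Constraint 2 (W < U) on D(W)={3,4} D(U)={4,5}: no change
So after constraint 2: D(U) = {4,5}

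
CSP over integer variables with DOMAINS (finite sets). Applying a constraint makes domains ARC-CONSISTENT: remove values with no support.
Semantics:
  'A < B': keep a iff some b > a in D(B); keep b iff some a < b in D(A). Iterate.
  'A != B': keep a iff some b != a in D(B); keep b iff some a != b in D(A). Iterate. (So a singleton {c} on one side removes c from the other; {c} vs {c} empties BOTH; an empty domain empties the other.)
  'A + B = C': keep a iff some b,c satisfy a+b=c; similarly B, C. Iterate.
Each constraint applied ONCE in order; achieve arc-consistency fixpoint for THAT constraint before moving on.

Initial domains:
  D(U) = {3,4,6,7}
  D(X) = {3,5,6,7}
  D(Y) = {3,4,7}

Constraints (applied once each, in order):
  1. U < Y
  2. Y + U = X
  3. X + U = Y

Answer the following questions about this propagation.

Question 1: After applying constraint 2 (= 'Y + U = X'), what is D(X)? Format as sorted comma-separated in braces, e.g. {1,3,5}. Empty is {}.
Constraint 1 (U < Y) on D(U)={3,4,6,7} D(Y)={3,4,7}: U {3,4,6,7}->{3,4,6}; Y {3,4,7}->{4,7}
Constraint 2 (Y + U = X) on D(Y)={4,7} D(U)={3,4,6} D(X)={3,5,6,7}: Y {4,7}->{4}; U {3,4,6}->{3}; X {3,5,6,7}->{7}
So after constraint 2: D(X) = {7}

Answer: {7}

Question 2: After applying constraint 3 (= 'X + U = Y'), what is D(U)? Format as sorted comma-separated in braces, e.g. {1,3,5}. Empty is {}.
Answer: {}

Derivation:
Constraint 1 (U < Y) on D(U)={3,4,6,7} D(Y)={3,4,7}: U {3,4,6,7}->{3,4,6}; Y {3,4,7}->{4,7}
Constraint 2 (Y + U = X) on D(Y)={4,7} D(U)={3,4,6} D(X)={3,5,6,7}: Y {4,7}->{4}; U {3,4,6}->{3}; X {3,5,6,7}->{7}
Constraint 3 (X + U = Y) on D(X)={7} D(U)={3} D(Y)={4}: X {7}->{}; U {3}->{}; Y {4}->{}
So after constraint 3: D(U) = {}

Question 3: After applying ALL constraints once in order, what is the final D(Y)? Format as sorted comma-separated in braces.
Answer: {}

Derivation:
Constraint 1 (U < Y) on D(U)={3,4,6,7} D(Y)={3,4,7}: U {3,4,6,7}->{3,4,6}; Y {3,4,7}->{4,7}
Constraint 2 (Y + U = X) on D(Y)={4,7} D(U)={3,4,6} D(X)={3,5,6,7}: Y {4,7}->{4}; U {3,4,6}->{3}; X {3,5,6,7}->{7}
Constraint 3 (X + U = Y) on D(X)={7} D(U)={3} D(Y)={4}: X {7}->{}; U {3}->{}; Y {4}->{}
So after all 3 constraints: D(Y) = {}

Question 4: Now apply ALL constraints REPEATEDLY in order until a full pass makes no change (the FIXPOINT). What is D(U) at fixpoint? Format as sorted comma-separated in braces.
Answer: {}

Derivation:
pass 0 (initial): D(U)={3,4,6,7}
pass 1: U {3,4,6,7}->{}; X {3,5,6,7}->{}; Y {3,4,7}->{}
pass 2: no change
Fixpoint after 2 passes: D(U) = {}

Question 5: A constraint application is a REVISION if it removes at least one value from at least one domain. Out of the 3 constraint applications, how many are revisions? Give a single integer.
Constraint 1 (U < Y) on D(U)={3,4,6,7} D(Y)={3,4,7}: U {3,4,6,7}->{3,4,6}; Y {3,4,7}->{4,7} => REVISION
Constraint 2 (Y + U = X) on D(Y)={4,7} D(U)={3,4,6} D(X)={3,5,6,7}: Y {4,7}->{4}; U {3,4,6}->{3}; X {3,5,6,7}->{7} => REVISION
Constraint 3 (X + U = Y) on D(X)={7} D(U)={3} D(Y)={4}: X {7}->{}; U {3}->{}; Y {4}->{} => REVISION
Total revisions = 3

Answer: 3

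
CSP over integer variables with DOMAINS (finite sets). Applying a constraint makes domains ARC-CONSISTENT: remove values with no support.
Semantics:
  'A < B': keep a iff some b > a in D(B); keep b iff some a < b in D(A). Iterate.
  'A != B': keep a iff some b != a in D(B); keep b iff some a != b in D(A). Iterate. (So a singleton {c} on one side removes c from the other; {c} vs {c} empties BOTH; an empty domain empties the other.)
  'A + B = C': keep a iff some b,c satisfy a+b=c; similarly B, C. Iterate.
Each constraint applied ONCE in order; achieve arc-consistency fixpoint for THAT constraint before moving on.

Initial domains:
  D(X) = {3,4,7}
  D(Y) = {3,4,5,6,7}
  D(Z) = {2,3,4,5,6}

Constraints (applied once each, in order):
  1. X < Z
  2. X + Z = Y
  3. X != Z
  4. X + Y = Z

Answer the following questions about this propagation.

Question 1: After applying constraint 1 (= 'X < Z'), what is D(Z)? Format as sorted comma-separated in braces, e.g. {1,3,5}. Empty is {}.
Answer: {4,5,6}

Derivation:
Constraint 1 (X < Z) on D(X)={3,4,7} D(Z)={2,3,4,5,6}: X {3,4,7}->{3,4}; Z {2,3,4,5,6}->{4,5,6}
So after constraint 1: D(Z) = {4,5,6}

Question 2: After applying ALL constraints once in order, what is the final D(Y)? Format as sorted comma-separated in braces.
Answer: {}

Derivation:
Constraint 1 (X < Z) on D(X)={3,4,7} D(Z)={2,3,4,5,6}: X {3,4,7}->{3,4}; Z {2,3,4,5,6}->{4,5,6}
Constraint 2 (X + Z = Y) on D(X)={3,4} D(Z)={4,5,6} D(Y)={3,4,5,6,7}: X {3,4}->{3}; Z {4,5,6}->{4}; Y {3,4,5,6,7}->{7}
Constraint 3 (X != Z) on D(X)={3} D(Z)={4}: no change
Constraint 4 (X + Y = Z) on D(X)={3} D(Y)={7} D(Z)={4}: X {3}->{}; Y {7}->{}; Z {4}->{}
So after all 4 constraints: D(Y) = {}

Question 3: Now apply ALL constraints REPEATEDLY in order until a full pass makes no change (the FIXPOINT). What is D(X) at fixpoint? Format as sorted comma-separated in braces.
pass 0 (initial): D(X)={3,4,7}
pass 1: X {3,4,7}->{}; Y {3,4,5,6,7}->{}; Z {2,3,4,5,6}->{}
pass 2: no change
Fixpoint after 2 passes: D(X) = {}

Answer: {}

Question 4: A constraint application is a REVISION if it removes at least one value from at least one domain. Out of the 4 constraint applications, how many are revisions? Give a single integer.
Constraint 1 (X < Z) on D(X)={3,4,7} D(Z)={2,3,4,5,6}: X {3,4,7}->{3,4}; Z {2,3,4,5,6}->{4,5,6} => REVISION
Constraint 2 (X + Z = Y) on D(X)={3,4} D(Z)={4,5,6} D(Y)={3,4,5,6,7}: X {3,4}->{3}; Z {4,5,6}->{4}; Y {3,4,5,6,7}->{7} => REVISION
Constraint 3 (X != Z) on D(X)={3} D(Z)={4}: no change => not a revision
Constraint 4 (X + Y = Z) on D(X)={3} D(Y)={7} D(Z)={4}: X {3}->{}; Y {7}->{}; Z {4}->{} => REVISION
Total revisions = 3

Answer: 3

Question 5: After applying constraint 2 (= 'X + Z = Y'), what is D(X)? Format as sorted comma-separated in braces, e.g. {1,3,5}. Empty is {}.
Constraint 1 (X < Z) on D(X)={3,4,7} D(Z)={2,3,4,5,6}: X {3,4,7}->{3,4}; Z {2,3,4,5,6}->{4,5,6}
Constraint 2 (X + Z = Y) on D(X)={3,4} D(Z)={4,5,6} D(Y)={3,4,5,6,7}: X {3,4}->{3}; Z {4,5,6}->{4}; Y {3,4,5,6,7}->{7}
So after constraint 2: D(X) = {3}

Answer: {3}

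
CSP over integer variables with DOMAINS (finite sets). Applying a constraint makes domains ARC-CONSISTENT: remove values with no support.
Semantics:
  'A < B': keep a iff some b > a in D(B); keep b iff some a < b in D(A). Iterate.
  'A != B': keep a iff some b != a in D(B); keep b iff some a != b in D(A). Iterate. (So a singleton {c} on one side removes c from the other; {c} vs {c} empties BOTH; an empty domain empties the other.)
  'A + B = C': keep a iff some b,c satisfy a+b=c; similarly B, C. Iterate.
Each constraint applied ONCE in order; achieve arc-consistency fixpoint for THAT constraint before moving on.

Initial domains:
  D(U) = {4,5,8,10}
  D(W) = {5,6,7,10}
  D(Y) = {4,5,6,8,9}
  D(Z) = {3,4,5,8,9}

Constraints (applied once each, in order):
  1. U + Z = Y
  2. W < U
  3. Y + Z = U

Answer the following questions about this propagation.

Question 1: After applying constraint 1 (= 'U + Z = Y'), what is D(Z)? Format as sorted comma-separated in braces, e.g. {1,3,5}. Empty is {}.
Constraint 1 (U + Z = Y) on D(U)={4,5,8,10} D(Z)={3,4,5,8,9} D(Y)={4,5,6,8,9}: U {4,5,8,10}->{4,5}; Z {3,4,5,8,9}->{3,4,5}; Y {4,5,6,8,9}->{8,9}
So after constraint 1: D(Z) = {3,4,5}

Answer: {3,4,5}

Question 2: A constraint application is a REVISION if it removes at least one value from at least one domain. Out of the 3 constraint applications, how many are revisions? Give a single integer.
Answer: 3

Derivation:
Constraint 1 (U + Z = Y) on D(U)={4,5,8,10} D(Z)={3,4,5,8,9} D(Y)={4,5,6,8,9}: U {4,5,8,10}->{4,5}; Z {3,4,5,8,9}->{3,4,5}; Y {4,5,6,8,9}->{8,9} => REVISION
Constraint 2 (W < U) on D(W)={5,6,7,10} D(U)={4,5}: W {5,6,7,10}->{}; U {4,5}->{} => REVISION
Constraint 3 (Y + Z = U) on D(Y)={8,9} D(Z)={3,4,5} D(U)={}: Y {8,9}->{}; Z {3,4,5}->{} => REVISION
Total revisions = 3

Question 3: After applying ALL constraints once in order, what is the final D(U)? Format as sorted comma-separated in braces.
Answer: {}

Derivation:
Constraint 1 (U + Z = Y) on D(U)={4,5,8,10} D(Z)={3,4,5,8,9} D(Y)={4,5,6,8,9}: U {4,5,8,10}->{4,5}; Z {3,4,5,8,9}->{3,4,5}; Y {4,5,6,8,9}->{8,9}
Constraint 2 (W < U) on D(W)={5,6,7,10} D(U)={4,5}: W {5,6,7,10}->{}; U {4,5}->{}
Constraint 3 (Y + Z = U) on D(Y)={8,9} D(Z)={3,4,5} D(U)={}: Y {8,9}->{}; Z {3,4,5}->{}
So after all 3 constraints: D(U) = {}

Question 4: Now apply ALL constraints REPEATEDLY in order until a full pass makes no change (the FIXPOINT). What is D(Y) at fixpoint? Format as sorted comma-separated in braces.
Answer: {}

Derivation:
pass 0 (initial): D(Y)={4,5,6,8,9}
pass 1: U {4,5,8,10}->{}; W {5,6,7,10}->{}; Y {4,5,6,8,9}->{}; Z {3,4,5,8,9}->{}
pass 2: no change
Fixpoint after 2 passes: D(Y) = {}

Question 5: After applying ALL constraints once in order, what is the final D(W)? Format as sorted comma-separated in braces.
Answer: {}

Derivation:
Constraint 1 (U + Z = Y) on D(U)={4,5,8,10} D(Z)={3,4,5,8,9} D(Y)={4,5,6,8,9}: U {4,5,8,10}->{4,5}; Z {3,4,5,8,9}->{3,4,5}; Y {4,5,6,8,9}->{8,9}
Constraint 2 (W < U) on D(W)={5,6,7,10} D(U)={4,5}: W {5,6,7,10}->{}; U {4,5}->{}
Constraint 3 (Y + Z = U) on D(Y)={8,9} D(Z)={3,4,5} D(U)={}: Y {8,9}->{}; Z {3,4,5}->{}
So after all 3 constraints: D(W) = {}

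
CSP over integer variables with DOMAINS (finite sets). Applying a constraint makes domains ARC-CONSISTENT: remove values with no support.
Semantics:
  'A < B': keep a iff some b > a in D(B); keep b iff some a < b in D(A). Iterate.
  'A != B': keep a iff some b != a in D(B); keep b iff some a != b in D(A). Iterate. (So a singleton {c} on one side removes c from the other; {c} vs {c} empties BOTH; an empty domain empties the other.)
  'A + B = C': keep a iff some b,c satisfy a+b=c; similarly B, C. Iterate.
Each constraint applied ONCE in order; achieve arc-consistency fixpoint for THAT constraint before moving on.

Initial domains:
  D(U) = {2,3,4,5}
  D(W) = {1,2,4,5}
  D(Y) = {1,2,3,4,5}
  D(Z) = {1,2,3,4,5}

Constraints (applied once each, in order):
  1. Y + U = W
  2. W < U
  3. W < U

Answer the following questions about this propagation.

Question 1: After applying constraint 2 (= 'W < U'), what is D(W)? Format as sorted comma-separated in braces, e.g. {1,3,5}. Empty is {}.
Answer: {}

Derivation:
Constraint 1 (Y + U = W) on D(Y)={1,2,3,4,5} D(U)={2,3,4,5} D(W)={1,2,4,5}: Y {1,2,3,4,5}->{1,2,3}; U {2,3,4,5}->{2,3,4}; W {1,2,4,5}->{4,5}
Constraint 2 (W < U) on D(W)={4,5} D(U)={2,3,4}: W {4,5}->{}; U {2,3,4}->{}
So after constraint 2: D(W) = {}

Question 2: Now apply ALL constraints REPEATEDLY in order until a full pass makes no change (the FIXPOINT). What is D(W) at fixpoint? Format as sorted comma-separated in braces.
Answer: {}

Derivation:
pass 0 (initial): D(W)={1,2,4,5}
pass 1: U {2,3,4,5}->{}; W {1,2,4,5}->{}; Y {1,2,3,4,5}->{1,2,3}
pass 2: Y {1,2,3}->{}
pass 3: no change
Fixpoint after 3 passes: D(W) = {}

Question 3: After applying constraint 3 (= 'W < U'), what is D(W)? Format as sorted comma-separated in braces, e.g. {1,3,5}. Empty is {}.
Answer: {}

Derivation:
Constraint 1 (Y + U = W) on D(Y)={1,2,3,4,5} D(U)={2,3,4,5} D(W)={1,2,4,5}: Y {1,2,3,4,5}->{1,2,3}; U {2,3,4,5}->{2,3,4}; W {1,2,4,5}->{4,5}
Constraint 2 (W < U) on D(W)={4,5} D(U)={2,3,4}: W {4,5}->{}; U {2,3,4}->{}
Constraint 3 (W < U) on D(W)={} D(U)={}: no change
So after constraint 3: D(W) = {}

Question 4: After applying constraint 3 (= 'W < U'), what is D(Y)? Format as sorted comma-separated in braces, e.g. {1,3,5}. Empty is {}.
Constraint 1 (Y + U = W) on D(Y)={1,2,3,4,5} D(U)={2,3,4,5} D(W)={1,2,4,5}: Y {1,2,3,4,5}->{1,2,3}; U {2,3,4,5}->{2,3,4}; W {1,2,4,5}->{4,5}
Constraint 2 (W < U) on D(W)={4,5} D(U)={2,3,4}: W {4,5}->{}; U {2,3,4}->{}
Constraint 3 (W < U) on D(W)={} D(U)={}: no change
So after constraint 3: D(Y) = {1,2,3}

Answer: {1,2,3}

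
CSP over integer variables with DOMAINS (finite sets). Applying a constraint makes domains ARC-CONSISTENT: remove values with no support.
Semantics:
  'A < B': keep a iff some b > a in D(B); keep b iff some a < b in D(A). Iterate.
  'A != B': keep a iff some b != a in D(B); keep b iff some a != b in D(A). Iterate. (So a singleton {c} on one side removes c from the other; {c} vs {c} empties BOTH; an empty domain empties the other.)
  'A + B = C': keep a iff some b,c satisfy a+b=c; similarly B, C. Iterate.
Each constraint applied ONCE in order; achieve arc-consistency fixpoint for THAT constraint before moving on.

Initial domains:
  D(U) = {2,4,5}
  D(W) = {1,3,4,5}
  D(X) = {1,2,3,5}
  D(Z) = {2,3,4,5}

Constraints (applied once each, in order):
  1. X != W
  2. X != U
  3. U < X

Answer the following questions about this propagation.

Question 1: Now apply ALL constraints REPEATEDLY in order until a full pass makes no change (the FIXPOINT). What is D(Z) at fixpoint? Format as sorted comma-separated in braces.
Answer: {2,3,4,5}

Derivation:
pass 0 (initial): D(Z)={2,3,4,5}
pass 1: U {2,4,5}->{2,4}; X {1,2,3,5}->{3,5}
pass 2: no change
Fixpoint after 2 passes: D(Z) = {2,3,4,5}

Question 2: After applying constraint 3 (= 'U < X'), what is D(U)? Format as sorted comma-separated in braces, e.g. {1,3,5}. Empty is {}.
Answer: {2,4}

Derivation:
Constraint 1 (X != W) on D(X)={1,2,3,5} D(W)={1,3,4,5}: no change
Constraint 2 (X != U) on D(X)={1,2,3,5} D(U)={2,4,5}: no change
Constraint 3 (U < X) on D(U)={2,4,5} D(X)={1,2,3,5}: U {2,4,5}->{2,4}; X {1,2,3,5}->{3,5}
So after constraint 3: D(U) = {2,4}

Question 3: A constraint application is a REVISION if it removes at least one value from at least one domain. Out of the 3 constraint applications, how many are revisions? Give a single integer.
Answer: 1

Derivation:
Constraint 1 (X != W) on D(X)={1,2,3,5} D(W)={1,3,4,5}: no change => not a revision
Constraint 2 (X != U) on D(X)={1,2,3,5} D(U)={2,4,5}: no change => not a revision
Constraint 3 (U < X) on D(U)={2,4,5} D(X)={1,2,3,5}: U {2,4,5}->{2,4}; X {1,2,3,5}->{3,5} => REVISION
Total revisions = 1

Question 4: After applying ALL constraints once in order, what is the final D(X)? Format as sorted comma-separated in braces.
Answer: {3,5}

Derivation:
Constraint 1 (X != W) on D(X)={1,2,3,5} D(W)={1,3,4,5}: no change
Constraint 2 (X != U) on D(X)={1,2,3,5} D(U)={2,4,5}: no change
Constraint 3 (U < X) on D(U)={2,4,5} D(X)={1,2,3,5}: U {2,4,5}->{2,4}; X {1,2,3,5}->{3,5}
So after all 3 constraints: D(X) = {3,5}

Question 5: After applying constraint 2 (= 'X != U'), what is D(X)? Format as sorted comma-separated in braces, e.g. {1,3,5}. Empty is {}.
Constraint 1 (X != W) on D(X)={1,2,3,5} D(W)={1,3,4,5}: no change
Constraint 2 (X != U) on D(X)={1,2,3,5} D(U)={2,4,5}: no change
So after constraint 2: D(X) = {1,2,3,5}

Answer: {1,2,3,5}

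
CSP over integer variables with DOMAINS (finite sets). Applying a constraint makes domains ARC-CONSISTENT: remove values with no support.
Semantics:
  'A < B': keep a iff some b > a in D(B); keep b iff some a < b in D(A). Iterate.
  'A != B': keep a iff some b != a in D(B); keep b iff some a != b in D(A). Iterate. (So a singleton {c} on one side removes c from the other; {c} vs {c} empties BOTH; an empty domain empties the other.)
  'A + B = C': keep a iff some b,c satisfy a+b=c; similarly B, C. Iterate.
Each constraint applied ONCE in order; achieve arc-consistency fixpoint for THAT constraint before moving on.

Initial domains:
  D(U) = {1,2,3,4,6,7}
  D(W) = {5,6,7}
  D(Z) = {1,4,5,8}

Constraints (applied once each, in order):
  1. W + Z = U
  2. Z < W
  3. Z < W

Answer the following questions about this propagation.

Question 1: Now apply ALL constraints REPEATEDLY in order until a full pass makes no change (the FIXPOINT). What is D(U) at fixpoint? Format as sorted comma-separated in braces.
pass 0 (initial): D(U)={1,2,3,4,6,7}
pass 1: U {1,2,3,4,6,7}->{6,7}; W {5,6,7}->{5,6}; Z {1,4,5,8}->{1}
pass 2: no change
Fixpoint after 2 passes: D(U) = {6,7}

Answer: {6,7}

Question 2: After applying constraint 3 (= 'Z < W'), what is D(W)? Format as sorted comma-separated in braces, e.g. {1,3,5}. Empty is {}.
Answer: {5,6}

Derivation:
Constraint 1 (W + Z = U) on D(W)={5,6,7} D(Z)={1,4,5,8} D(U)={1,2,3,4,6,7}: W {5,6,7}->{5,6}; Z {1,4,5,8}->{1}; U {1,2,3,4,6,7}->{6,7}
Constraint 2 (Z < W) on D(Z)={1} D(W)={5,6}: no change
Constraint 3 (Z < W) on D(Z)={1} D(W)={5,6}: no change
So after constraint 3: D(W) = {5,6}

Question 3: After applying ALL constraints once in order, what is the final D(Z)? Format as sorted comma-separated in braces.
Answer: {1}

Derivation:
Constraint 1 (W + Z = U) on D(W)={5,6,7} D(Z)={1,4,5,8} D(U)={1,2,3,4,6,7}: W {5,6,7}->{5,6}; Z {1,4,5,8}->{1}; U {1,2,3,4,6,7}->{6,7}
Constraint 2 (Z < W) on D(Z)={1} D(W)={5,6}: no change
Constraint 3 (Z < W) on D(Z)={1} D(W)={5,6}: no change
So after all 3 constraints: D(Z) = {1}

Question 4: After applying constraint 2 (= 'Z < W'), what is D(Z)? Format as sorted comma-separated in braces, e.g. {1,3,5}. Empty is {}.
Answer: {1}

Derivation:
Constraint 1 (W + Z = U) on D(W)={5,6,7} D(Z)={1,4,5,8} D(U)={1,2,3,4,6,7}: W {5,6,7}->{5,6}; Z {1,4,5,8}->{1}; U {1,2,3,4,6,7}->{6,7}
Constraint 2 (Z < W) on D(Z)={1} D(W)={5,6}: no change
So after constraint 2: D(Z) = {1}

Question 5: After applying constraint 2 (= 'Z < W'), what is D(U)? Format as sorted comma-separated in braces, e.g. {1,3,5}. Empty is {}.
Constraint 1 (W + Z = U) on D(W)={5,6,7} D(Z)={1,4,5,8} D(U)={1,2,3,4,6,7}: W {5,6,7}->{5,6}; Z {1,4,5,8}->{1}; U {1,2,3,4,6,7}->{6,7}
Constraint 2 (Z < W) on D(Z)={1} D(W)={5,6}: no change
So after constraint 2: D(U) = {6,7}

Answer: {6,7}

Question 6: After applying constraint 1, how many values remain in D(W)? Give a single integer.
Constraint 1 (W + Z = U) on D(W)={5,6,7} D(Z)={1,4,5,8} D(U)={1,2,3,4,6,7}: W {5,6,7}->{5,6}; Z {1,4,5,8}->{1}; U {1,2,3,4,6,7}->{6,7}
So after constraint 1: D(W)={5,6}, size = 2

Answer: 2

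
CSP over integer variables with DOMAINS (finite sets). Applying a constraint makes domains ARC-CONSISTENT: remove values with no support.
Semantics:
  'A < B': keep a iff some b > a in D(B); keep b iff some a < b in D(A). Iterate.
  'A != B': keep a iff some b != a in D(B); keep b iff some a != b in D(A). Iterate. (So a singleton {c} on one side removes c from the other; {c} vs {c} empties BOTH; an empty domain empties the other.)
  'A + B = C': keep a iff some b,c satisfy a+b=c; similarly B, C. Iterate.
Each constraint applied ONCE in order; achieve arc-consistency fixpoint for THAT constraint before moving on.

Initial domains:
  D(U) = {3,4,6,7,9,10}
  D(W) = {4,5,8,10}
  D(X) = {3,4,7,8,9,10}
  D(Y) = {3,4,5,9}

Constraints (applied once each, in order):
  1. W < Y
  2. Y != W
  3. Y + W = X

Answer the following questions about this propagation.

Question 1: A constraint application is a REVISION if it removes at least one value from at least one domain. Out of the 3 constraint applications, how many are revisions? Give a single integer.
Answer: 2

Derivation:
Constraint 1 (W < Y) on D(W)={4,5,8,10} D(Y)={3,4,5,9}: W {4,5,8,10}->{4,5,8}; Y {3,4,5,9}->{5,9} => REVISION
Constraint 2 (Y != W) on D(Y)={5,9} D(W)={4,5,8}: no change => not a revision
Constraint 3 (Y + W = X) on D(Y)={5,9} D(W)={4,5,8} D(X)={3,4,7,8,9,10}: Y {5,9}->{5}; W {4,5,8}->{4,5}; X {3,4,7,8,9,10}->{9,10} => REVISION
Total revisions = 2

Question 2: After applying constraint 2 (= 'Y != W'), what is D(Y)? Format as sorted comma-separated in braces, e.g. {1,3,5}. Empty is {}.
Constraint 1 (W < Y) on D(W)={4,5,8,10} D(Y)={3,4,5,9}: W {4,5,8,10}->{4,5,8}; Y {3,4,5,9}->{5,9}
Constraint 2 (Y != W) on D(Y)={5,9} D(W)={4,5,8}: no change
So after constraint 2: D(Y) = {5,9}

Answer: {5,9}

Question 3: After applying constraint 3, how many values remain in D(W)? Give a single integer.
Constraint 1 (W < Y) on D(W)={4,5,8,10} D(Y)={3,4,5,9}: W {4,5,8,10}->{4,5,8}; Y {3,4,5,9}->{5,9}
Constraint 2 (Y != W) on D(Y)={5,9} D(W)={4,5,8}: no change
Constraint 3 (Y + W = X) on D(Y)={5,9} D(W)={4,5,8} D(X)={3,4,7,8,9,10}: Y {5,9}->{5}; W {4,5,8}->{4,5}; X {3,4,7,8,9,10}->{9,10}
So after constraint 3: D(W)={4,5}, size = 2

Answer: 2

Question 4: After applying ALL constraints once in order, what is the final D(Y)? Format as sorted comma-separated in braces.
Answer: {5}

Derivation:
Constraint 1 (W < Y) on D(W)={4,5,8,10} D(Y)={3,4,5,9}: W {4,5,8,10}->{4,5,8}; Y {3,4,5,9}->{5,9}
Constraint 2 (Y != W) on D(Y)={5,9} D(W)={4,5,8}: no change
Constraint 3 (Y + W = X) on D(Y)={5,9} D(W)={4,5,8} D(X)={3,4,7,8,9,10}: Y {5,9}->{5}; W {4,5,8}->{4,5}; X {3,4,7,8,9,10}->{9,10}
So after all 3 constraints: D(Y) = {5}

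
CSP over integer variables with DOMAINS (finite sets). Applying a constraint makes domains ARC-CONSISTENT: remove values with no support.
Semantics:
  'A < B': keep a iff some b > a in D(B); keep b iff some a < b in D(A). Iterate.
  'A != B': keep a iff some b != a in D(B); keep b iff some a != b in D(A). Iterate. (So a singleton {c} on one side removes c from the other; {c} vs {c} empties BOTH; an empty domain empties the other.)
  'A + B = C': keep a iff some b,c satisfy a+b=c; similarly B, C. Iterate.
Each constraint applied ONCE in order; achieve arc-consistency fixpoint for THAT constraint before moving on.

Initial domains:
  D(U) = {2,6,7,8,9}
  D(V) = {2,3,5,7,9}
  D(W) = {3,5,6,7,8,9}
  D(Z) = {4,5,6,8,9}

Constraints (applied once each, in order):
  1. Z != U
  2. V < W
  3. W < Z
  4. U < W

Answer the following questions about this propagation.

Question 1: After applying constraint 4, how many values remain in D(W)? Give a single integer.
Answer: 5

Derivation:
Constraint 1 (Z != U) on D(Z)={4,5,6,8,9} D(U)={2,6,7,8,9}: no change
Constraint 2 (V < W) on D(V)={2,3,5,7,9} D(W)={3,5,6,7,8,9}: V {2,3,5,7,9}->{2,3,5,7}
Constraint 3 (W < Z) on D(W)={3,5,6,7,8,9} D(Z)={4,5,6,8,9}: W {3,5,6,7,8,9}->{3,5,6,7,8}
Constraint 4 (U < W) on D(U)={2,6,7,8,9} D(W)={3,5,6,7,8}: U {2,6,7,8,9}->{2,6,7}
So after constraint 4: D(W)={3,5,6,7,8}, size = 5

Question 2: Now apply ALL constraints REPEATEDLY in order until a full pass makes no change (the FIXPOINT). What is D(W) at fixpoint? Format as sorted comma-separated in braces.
Answer: {3,5,6,7,8}

Derivation:
pass 0 (initial): D(W)={3,5,6,7,8,9}
pass 1: U {2,6,7,8,9}->{2,6,7}; V {2,3,5,7,9}->{2,3,5,7}; W {3,5,6,7,8,9}->{3,5,6,7,8}
pass 2: no change
Fixpoint after 2 passes: D(W) = {3,5,6,7,8}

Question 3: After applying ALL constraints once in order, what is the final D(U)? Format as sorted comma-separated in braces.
Answer: {2,6,7}

Derivation:
Constraint 1 (Z != U) on D(Z)={4,5,6,8,9} D(U)={2,6,7,8,9}: no change
Constraint 2 (V < W) on D(V)={2,3,5,7,9} D(W)={3,5,6,7,8,9}: V {2,3,5,7,9}->{2,3,5,7}
Constraint 3 (W < Z) on D(W)={3,5,6,7,8,9} D(Z)={4,5,6,8,9}: W {3,5,6,7,8,9}->{3,5,6,7,8}
Constraint 4 (U < W) on D(U)={2,6,7,8,9} D(W)={3,5,6,7,8}: U {2,6,7,8,9}->{2,6,7}
So after all 4 constraints: D(U) = {2,6,7}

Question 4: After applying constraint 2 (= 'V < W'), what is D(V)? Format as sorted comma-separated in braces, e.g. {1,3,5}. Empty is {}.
Constraint 1 (Z != U) on D(Z)={4,5,6,8,9} D(U)={2,6,7,8,9}: no change
Constraint 2 (V < W) on D(V)={2,3,5,7,9} D(W)={3,5,6,7,8,9}: V {2,3,5,7,9}->{2,3,5,7}
So after constraint 2: D(V) = {2,3,5,7}

Answer: {2,3,5,7}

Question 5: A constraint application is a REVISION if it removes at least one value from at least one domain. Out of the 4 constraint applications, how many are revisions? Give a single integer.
Answer: 3

Derivation:
Constraint 1 (Z != U) on D(Z)={4,5,6,8,9} D(U)={2,6,7,8,9}: no change => not a revision
Constraint 2 (V < W) on D(V)={2,3,5,7,9} D(W)={3,5,6,7,8,9}: V {2,3,5,7,9}->{2,3,5,7} => REVISION
Constraint 3 (W < Z) on D(W)={3,5,6,7,8,9} D(Z)={4,5,6,8,9}: W {3,5,6,7,8,9}->{3,5,6,7,8} => REVISION
Constraint 4 (U < W) on D(U)={2,6,7,8,9} D(W)={3,5,6,7,8}: U {2,6,7,8,9}->{2,6,7} => REVISION
Total revisions = 3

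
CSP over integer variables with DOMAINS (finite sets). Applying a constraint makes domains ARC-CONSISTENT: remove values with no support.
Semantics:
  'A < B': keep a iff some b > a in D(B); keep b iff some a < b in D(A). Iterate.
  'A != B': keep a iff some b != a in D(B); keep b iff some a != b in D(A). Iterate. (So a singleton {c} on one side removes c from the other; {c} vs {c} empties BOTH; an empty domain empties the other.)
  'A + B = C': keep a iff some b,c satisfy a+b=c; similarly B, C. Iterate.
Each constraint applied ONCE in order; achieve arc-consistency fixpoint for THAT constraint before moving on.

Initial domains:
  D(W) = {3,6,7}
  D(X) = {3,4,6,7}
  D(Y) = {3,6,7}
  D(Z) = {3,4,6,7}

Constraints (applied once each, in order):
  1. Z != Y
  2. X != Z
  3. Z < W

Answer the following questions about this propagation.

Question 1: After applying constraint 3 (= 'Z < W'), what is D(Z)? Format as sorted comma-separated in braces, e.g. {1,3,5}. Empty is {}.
Constraint 1 (Z != Y) on D(Z)={3,4,6,7} D(Y)={3,6,7}: no change
Constraint 2 (X != Z) on D(X)={3,4,6,7} D(Z)={3,4,6,7}: no change
Constraint 3 (Z < W) on D(Z)={3,4,6,7} D(W)={3,6,7}: Z {3,4,6,7}->{3,4,6}; W {3,6,7}->{6,7}
So after constraint 3: D(Z) = {3,4,6}

Answer: {3,4,6}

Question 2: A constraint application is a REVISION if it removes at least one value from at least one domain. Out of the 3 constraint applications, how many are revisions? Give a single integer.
Answer: 1

Derivation:
Constraint 1 (Z != Y) on D(Z)={3,4,6,7} D(Y)={3,6,7}: no change => not a revision
Constraint 2 (X != Z) on D(X)={3,4,6,7} D(Z)={3,4,6,7}: no change => not a revision
Constraint 3 (Z < W) on D(Z)={3,4,6,7} D(W)={3,6,7}: Z {3,4,6,7}->{3,4,6}; W {3,6,7}->{6,7} => REVISION
Total revisions = 1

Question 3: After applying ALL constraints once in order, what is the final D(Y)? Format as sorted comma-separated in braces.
Answer: {3,6,7}

Derivation:
Constraint 1 (Z != Y) on D(Z)={3,4,6,7} D(Y)={3,6,7}: no change
Constraint 2 (X != Z) on D(X)={3,4,6,7} D(Z)={3,4,6,7}: no change
Constraint 3 (Z < W) on D(Z)={3,4,6,7} D(W)={3,6,7}: Z {3,4,6,7}->{3,4,6}; W {3,6,7}->{6,7}
So after all 3 constraints: D(Y) = {3,6,7}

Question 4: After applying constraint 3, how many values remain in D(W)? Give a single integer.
Constraint 1 (Z != Y) on D(Z)={3,4,6,7} D(Y)={3,6,7}: no change
Constraint 2 (X != Z) on D(X)={3,4,6,7} D(Z)={3,4,6,7}: no change
Constraint 3 (Z < W) on D(Z)={3,4,6,7} D(W)={3,6,7}: Z {3,4,6,7}->{3,4,6}; W {3,6,7}->{6,7}
So after constraint 3: D(W)={6,7}, size = 2

Answer: 2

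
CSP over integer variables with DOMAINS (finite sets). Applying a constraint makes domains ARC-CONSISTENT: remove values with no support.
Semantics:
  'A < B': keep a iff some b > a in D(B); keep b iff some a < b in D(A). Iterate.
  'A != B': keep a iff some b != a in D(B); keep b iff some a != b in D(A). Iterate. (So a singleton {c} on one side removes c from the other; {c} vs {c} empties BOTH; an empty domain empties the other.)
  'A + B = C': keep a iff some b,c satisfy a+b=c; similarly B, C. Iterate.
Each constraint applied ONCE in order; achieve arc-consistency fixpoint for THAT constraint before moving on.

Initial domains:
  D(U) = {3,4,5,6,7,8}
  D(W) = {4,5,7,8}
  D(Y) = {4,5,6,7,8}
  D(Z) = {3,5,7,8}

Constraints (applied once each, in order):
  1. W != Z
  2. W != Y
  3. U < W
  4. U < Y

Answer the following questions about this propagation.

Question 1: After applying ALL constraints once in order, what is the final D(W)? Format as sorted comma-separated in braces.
Constraint 1 (W != Z) on D(W)={4,5,7,8} D(Z)={3,5,7,8}: no change
Constraint 2 (W != Y) on D(W)={4,5,7,8} D(Y)={4,5,6,7,8}: no change
Constraint 3 (U < W) on D(U)={3,4,5,6,7,8} D(W)={4,5,7,8}: U {3,4,5,6,7,8}->{3,4,5,6,7}
Constraint 4 (U < Y) on D(U)={3,4,5,6,7} D(Y)={4,5,6,7,8}: no change
So after all 4 constraints: D(W) = {4,5,7,8}

Answer: {4,5,7,8}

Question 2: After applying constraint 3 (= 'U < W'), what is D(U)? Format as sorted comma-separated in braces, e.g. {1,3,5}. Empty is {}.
Answer: {3,4,5,6,7}

Derivation:
Constraint 1 (W != Z) on D(W)={4,5,7,8} D(Z)={3,5,7,8}: no change
Constraint 2 (W != Y) on D(W)={4,5,7,8} D(Y)={4,5,6,7,8}: no change
Constraint 3 (U < W) on D(U)={3,4,5,6,7,8} D(W)={4,5,7,8}: U {3,4,5,6,7,8}->{3,4,5,6,7}
So after constraint 3: D(U) = {3,4,5,6,7}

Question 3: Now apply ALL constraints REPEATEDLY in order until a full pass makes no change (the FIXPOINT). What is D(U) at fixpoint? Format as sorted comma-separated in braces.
Answer: {3,4,5,6,7}

Derivation:
pass 0 (initial): D(U)={3,4,5,6,7,8}
pass 1: U {3,4,5,6,7,8}->{3,4,5,6,7}
pass 2: no change
Fixpoint after 2 passes: D(U) = {3,4,5,6,7}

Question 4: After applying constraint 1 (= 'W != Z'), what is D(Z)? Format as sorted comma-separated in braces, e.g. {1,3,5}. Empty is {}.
Answer: {3,5,7,8}

Derivation:
Constraint 1 (W != Z) on D(W)={4,5,7,8} D(Z)={3,5,7,8}: no change
So after constraint 1: D(Z) = {3,5,7,8}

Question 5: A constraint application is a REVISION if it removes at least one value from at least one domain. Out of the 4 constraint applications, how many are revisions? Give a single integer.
Constraint 1 (W != Z) on D(W)={4,5,7,8} D(Z)={3,5,7,8}: no change => not a revision
Constraint 2 (W != Y) on D(W)={4,5,7,8} D(Y)={4,5,6,7,8}: no change => not a revision
Constraint 3 (U < W) on D(U)={3,4,5,6,7,8} D(W)={4,5,7,8}: U {3,4,5,6,7,8}->{3,4,5,6,7} => REVISION
Constraint 4 (U < Y) on D(U)={3,4,5,6,7} D(Y)={4,5,6,7,8}: no change => not a revision
Total revisions = 1

Answer: 1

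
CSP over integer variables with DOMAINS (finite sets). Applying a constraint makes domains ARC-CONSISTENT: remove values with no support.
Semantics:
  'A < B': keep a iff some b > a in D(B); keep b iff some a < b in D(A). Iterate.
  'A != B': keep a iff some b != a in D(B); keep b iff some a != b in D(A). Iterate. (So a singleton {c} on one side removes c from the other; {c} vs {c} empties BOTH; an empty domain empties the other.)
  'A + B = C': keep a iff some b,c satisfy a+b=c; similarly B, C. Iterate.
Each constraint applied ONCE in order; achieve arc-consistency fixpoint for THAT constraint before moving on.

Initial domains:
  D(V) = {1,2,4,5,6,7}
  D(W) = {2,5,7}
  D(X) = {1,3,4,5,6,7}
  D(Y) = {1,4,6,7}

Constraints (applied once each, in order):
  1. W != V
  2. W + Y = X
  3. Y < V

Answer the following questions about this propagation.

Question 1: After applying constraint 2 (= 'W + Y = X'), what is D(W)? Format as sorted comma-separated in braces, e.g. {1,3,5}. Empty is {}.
Answer: {2,5}

Derivation:
Constraint 1 (W != V) on D(W)={2,5,7} D(V)={1,2,4,5,6,7}: no change
Constraint 2 (W + Y = X) on D(W)={2,5,7} D(Y)={1,4,6,7} D(X)={1,3,4,5,6,7}: W {2,5,7}->{2,5}; Y {1,4,6,7}->{1,4}; X {1,3,4,5,6,7}->{3,6}
So after constraint 2: D(W) = {2,5}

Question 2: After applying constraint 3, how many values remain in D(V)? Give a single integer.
Constraint 1 (W != V) on D(W)={2,5,7} D(V)={1,2,4,5,6,7}: no change
Constraint 2 (W + Y = X) on D(W)={2,5,7} D(Y)={1,4,6,7} D(X)={1,3,4,5,6,7}: W {2,5,7}->{2,5}; Y {1,4,6,7}->{1,4}; X {1,3,4,5,6,7}->{3,6}
Constraint 3 (Y < V) on D(Y)={1,4} D(V)={1,2,4,5,6,7}: V {1,2,4,5,6,7}->{2,4,5,6,7}
So after constraint 3: D(V)={2,4,5,6,7}, size = 5

Answer: 5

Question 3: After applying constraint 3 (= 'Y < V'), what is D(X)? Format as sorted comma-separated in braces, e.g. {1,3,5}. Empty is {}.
Constraint 1 (W != V) on D(W)={2,5,7} D(V)={1,2,4,5,6,7}: no change
Constraint 2 (W + Y = X) on D(W)={2,5,7} D(Y)={1,4,6,7} D(X)={1,3,4,5,6,7}: W {2,5,7}->{2,5}; Y {1,4,6,7}->{1,4}; X {1,3,4,5,6,7}->{3,6}
Constraint 3 (Y < V) on D(Y)={1,4} D(V)={1,2,4,5,6,7}: V {1,2,4,5,6,7}->{2,4,5,6,7}
So after constraint 3: D(X) = {3,6}

Answer: {3,6}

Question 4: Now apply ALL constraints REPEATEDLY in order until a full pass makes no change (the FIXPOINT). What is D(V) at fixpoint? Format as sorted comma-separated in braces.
pass 0 (initial): D(V)={1,2,4,5,6,7}
pass 1: V {1,2,4,5,6,7}->{2,4,5,6,7}; W {2,5,7}->{2,5}; X {1,3,4,5,6,7}->{3,6}; Y {1,4,6,7}->{1,4}
pass 2: no change
Fixpoint after 2 passes: D(V) = {2,4,5,6,7}

Answer: {2,4,5,6,7}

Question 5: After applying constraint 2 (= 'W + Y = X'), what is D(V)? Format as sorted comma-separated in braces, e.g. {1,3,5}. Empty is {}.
Answer: {1,2,4,5,6,7}

Derivation:
Constraint 1 (W != V) on D(W)={2,5,7} D(V)={1,2,4,5,6,7}: no change
Constraint 2 (W + Y = X) on D(W)={2,5,7} D(Y)={1,4,6,7} D(X)={1,3,4,5,6,7}: W {2,5,7}->{2,5}; Y {1,4,6,7}->{1,4}; X {1,3,4,5,6,7}->{3,6}
So after constraint 2: D(V) = {1,2,4,5,6,7}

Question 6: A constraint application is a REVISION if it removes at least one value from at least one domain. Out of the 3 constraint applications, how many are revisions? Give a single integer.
Constraint 1 (W != V) on D(W)={2,5,7} D(V)={1,2,4,5,6,7}: no change => not a revision
Constraint 2 (W + Y = X) on D(W)={2,5,7} D(Y)={1,4,6,7} D(X)={1,3,4,5,6,7}: W {2,5,7}->{2,5}; Y {1,4,6,7}->{1,4}; X {1,3,4,5,6,7}->{3,6} => REVISION
Constraint 3 (Y < V) on D(Y)={1,4} D(V)={1,2,4,5,6,7}: V {1,2,4,5,6,7}->{2,4,5,6,7} => REVISION
Total revisions = 2

Answer: 2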